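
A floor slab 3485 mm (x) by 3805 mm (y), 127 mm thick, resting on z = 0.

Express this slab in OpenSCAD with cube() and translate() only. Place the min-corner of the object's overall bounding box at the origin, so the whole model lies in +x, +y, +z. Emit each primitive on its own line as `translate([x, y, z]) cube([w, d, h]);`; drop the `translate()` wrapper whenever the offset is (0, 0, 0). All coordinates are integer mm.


cube([3485, 3805, 127]);


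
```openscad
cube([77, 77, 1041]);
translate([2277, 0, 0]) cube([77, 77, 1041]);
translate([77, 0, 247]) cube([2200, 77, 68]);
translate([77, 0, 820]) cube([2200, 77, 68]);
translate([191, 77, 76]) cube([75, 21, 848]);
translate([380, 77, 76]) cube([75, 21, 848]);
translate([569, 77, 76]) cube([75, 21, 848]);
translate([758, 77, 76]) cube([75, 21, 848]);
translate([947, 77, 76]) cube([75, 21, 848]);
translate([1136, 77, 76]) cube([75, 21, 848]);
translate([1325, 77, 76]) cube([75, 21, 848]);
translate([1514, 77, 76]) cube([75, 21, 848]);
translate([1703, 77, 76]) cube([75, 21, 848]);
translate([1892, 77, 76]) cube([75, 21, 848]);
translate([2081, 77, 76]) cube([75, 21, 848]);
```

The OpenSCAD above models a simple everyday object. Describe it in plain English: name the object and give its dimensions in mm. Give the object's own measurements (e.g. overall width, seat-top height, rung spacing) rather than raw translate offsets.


A fence section. Two 77×77 mm posts, 1041 mm tall, stand on the floor with a clear span of 2200 mm between their inner faces. Two horizontal rails of 77×68 mm section span the gap between the posts with their undersides at z = 247 mm and z = 820 mm, flush with the posts' −y face. 11 pickets, each 75 mm wide, 21 mm thick and 848 mm tall, are fixed to the +y face of the rails with their bottoms at z = 76 mm, spaced across the span with a 114 mm gap after the −x post and between neighbouring pickets, with 121 mm left before the +x post.


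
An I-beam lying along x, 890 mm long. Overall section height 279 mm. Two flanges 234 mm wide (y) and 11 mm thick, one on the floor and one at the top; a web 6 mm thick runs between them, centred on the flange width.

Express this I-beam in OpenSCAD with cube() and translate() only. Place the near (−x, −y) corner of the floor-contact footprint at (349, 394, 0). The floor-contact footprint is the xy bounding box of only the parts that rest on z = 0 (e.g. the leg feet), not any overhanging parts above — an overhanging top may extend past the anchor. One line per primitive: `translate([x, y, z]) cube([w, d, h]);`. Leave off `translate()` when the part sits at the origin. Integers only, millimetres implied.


translate([349, 394, 0]) cube([890, 234, 11]);
translate([349, 508, 11]) cube([890, 6, 257]);
translate([349, 394, 268]) cube([890, 234, 11]);


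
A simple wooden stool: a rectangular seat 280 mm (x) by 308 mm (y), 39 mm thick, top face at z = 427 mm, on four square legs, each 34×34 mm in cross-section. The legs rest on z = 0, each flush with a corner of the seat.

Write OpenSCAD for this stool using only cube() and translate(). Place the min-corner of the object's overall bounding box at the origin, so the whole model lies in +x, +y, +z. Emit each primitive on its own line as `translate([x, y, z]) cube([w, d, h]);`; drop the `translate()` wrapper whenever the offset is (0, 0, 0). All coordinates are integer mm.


translate([0, 0, 388]) cube([280, 308, 39]);
cube([34, 34, 388]);
translate([246, 0, 0]) cube([34, 34, 388]);
translate([0, 274, 0]) cube([34, 34, 388]);
translate([246, 274, 0]) cube([34, 34, 388]);


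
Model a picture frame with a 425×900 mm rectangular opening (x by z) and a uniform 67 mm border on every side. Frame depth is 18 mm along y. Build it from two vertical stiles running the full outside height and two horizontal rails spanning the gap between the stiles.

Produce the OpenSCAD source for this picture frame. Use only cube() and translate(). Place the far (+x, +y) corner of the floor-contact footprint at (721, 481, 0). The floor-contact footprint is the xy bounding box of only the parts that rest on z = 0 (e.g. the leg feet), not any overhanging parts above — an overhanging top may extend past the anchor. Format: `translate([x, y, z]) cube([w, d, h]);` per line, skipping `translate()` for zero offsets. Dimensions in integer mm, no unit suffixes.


translate([162, 463, 0]) cube([67, 18, 1034]);
translate([654, 463, 0]) cube([67, 18, 1034]);
translate([229, 463, 0]) cube([425, 18, 67]);
translate([229, 463, 967]) cube([425, 18, 67]);


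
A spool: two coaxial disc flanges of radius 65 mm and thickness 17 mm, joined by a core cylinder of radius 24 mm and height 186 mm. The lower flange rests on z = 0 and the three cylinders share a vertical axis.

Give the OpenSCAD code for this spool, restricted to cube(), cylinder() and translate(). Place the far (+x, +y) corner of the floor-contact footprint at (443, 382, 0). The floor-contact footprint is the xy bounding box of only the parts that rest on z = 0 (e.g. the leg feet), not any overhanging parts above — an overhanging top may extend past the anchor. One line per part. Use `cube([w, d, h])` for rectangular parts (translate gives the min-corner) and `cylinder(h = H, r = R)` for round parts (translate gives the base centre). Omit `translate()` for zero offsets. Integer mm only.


translate([378, 317, 0]) cylinder(h = 17, r = 65);
translate([378, 317, 17]) cylinder(h = 186, r = 24);
translate([378, 317, 203]) cylinder(h = 17, r = 65);


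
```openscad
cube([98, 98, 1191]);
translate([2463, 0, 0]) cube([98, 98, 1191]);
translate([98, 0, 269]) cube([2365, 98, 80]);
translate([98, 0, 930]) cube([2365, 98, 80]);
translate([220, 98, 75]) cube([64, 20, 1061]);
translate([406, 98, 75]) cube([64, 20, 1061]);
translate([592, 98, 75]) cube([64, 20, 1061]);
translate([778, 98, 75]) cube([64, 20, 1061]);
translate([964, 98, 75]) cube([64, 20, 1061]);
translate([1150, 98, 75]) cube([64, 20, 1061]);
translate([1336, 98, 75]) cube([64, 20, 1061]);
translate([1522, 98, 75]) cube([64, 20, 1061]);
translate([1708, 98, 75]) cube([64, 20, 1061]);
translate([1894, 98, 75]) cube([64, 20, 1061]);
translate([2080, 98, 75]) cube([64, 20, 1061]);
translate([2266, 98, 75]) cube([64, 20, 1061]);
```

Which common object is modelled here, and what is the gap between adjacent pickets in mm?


A fence section. The picket gap is 122 mm.

Two posts, two rails, 12 pickets — a fence section. Span 2365 mm holds 12 pickets of 64 mm with 13 equal gaps: ⌊(2365 − 12·64) / 13⌋ = 122 mm.


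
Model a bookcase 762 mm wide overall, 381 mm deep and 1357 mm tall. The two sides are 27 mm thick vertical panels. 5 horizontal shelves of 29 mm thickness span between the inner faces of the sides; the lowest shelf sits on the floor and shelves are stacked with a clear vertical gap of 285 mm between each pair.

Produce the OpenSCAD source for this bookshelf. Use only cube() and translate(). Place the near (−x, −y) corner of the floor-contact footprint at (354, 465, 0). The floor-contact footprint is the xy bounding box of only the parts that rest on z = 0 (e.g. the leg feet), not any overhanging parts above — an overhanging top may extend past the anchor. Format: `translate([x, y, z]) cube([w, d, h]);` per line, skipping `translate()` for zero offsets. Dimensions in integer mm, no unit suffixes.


translate([354, 465, 0]) cube([27, 381, 1357]);
translate([1089, 465, 0]) cube([27, 381, 1357]);
translate([381, 465, 0]) cube([708, 381, 29]);
translate([381, 465, 314]) cube([708, 381, 29]);
translate([381, 465, 628]) cube([708, 381, 29]);
translate([381, 465, 942]) cube([708, 381, 29]);
translate([381, 465, 1256]) cube([708, 381, 29]);


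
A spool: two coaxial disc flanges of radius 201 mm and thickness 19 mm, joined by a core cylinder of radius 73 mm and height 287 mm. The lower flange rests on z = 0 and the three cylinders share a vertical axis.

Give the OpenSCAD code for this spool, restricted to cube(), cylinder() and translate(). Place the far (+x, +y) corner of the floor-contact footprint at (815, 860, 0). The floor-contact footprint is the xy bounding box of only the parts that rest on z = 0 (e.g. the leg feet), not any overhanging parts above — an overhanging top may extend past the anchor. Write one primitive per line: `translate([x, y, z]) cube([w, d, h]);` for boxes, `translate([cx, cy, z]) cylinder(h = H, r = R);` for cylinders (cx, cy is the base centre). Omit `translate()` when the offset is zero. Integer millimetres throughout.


translate([614, 659, 0]) cylinder(h = 19, r = 201);
translate([614, 659, 19]) cylinder(h = 287, r = 73);
translate([614, 659, 306]) cylinder(h = 19, r = 201);


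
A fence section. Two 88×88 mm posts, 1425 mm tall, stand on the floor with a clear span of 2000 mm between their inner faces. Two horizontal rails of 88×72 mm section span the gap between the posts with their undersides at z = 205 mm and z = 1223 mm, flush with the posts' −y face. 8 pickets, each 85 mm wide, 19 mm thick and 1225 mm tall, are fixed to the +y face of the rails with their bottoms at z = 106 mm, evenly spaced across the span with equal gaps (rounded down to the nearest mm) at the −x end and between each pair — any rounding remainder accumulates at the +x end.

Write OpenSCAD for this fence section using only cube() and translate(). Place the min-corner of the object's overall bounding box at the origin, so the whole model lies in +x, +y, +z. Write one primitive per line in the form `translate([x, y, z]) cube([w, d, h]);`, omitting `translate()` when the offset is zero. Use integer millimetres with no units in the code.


cube([88, 88, 1425]);
translate([2088, 0, 0]) cube([88, 88, 1425]);
translate([88, 0, 205]) cube([2000, 88, 72]);
translate([88, 0, 1223]) cube([2000, 88, 72]);
translate([234, 88, 106]) cube([85, 19, 1225]);
translate([465, 88, 106]) cube([85, 19, 1225]);
translate([696, 88, 106]) cube([85, 19, 1225]);
translate([927, 88, 106]) cube([85, 19, 1225]);
translate([1158, 88, 106]) cube([85, 19, 1225]);
translate([1389, 88, 106]) cube([85, 19, 1225]);
translate([1620, 88, 106]) cube([85, 19, 1225]);
translate([1851, 88, 106]) cube([85, 19, 1225]);


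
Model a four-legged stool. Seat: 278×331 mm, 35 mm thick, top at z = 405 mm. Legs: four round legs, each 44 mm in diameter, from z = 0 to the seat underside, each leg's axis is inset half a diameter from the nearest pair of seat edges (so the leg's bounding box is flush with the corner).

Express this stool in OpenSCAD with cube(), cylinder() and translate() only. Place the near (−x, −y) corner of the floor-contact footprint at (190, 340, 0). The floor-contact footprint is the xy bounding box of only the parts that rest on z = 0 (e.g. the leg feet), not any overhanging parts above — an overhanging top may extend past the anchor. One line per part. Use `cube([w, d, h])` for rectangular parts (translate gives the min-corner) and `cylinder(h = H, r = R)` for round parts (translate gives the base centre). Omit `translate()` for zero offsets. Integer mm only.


translate([190, 340, 370]) cube([278, 331, 35]);
translate([212, 362, 0]) cylinder(h = 370, r = 22);
translate([446, 362, 0]) cylinder(h = 370, r = 22);
translate([212, 649, 0]) cylinder(h = 370, r = 22);
translate([446, 649, 0]) cylinder(h = 370, r = 22);


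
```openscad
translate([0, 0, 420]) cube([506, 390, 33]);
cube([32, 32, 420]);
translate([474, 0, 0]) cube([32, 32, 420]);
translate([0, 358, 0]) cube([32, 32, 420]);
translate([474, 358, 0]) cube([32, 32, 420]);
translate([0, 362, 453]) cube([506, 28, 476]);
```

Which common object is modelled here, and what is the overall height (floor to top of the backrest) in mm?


A chair. The overall height is 929 mm.

A slab on four corner posts with a tall panel at the back — a chair. The seat slab sits at z = 420 with thickness 33, and the 476 mm backrest starts at the seat top, so the overall height is 420 + 33 + 476 = 929 mm.


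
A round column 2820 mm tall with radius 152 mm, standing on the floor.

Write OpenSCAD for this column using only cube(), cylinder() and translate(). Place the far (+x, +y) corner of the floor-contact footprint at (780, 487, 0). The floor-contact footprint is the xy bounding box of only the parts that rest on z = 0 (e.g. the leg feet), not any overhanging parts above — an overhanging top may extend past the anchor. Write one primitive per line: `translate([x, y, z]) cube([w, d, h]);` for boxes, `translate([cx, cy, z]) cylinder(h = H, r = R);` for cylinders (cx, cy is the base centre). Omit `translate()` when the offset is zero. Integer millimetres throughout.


translate([628, 335, 0]) cylinder(h = 2820, r = 152);


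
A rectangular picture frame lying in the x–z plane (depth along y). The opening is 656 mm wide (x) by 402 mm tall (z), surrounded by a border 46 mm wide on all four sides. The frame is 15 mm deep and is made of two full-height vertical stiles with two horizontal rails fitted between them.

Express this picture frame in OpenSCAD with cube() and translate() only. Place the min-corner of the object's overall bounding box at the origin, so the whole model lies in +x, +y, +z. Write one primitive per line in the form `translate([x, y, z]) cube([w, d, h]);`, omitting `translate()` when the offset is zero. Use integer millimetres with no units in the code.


cube([46, 15, 494]);
translate([702, 0, 0]) cube([46, 15, 494]);
translate([46, 0, 0]) cube([656, 15, 46]);
translate([46, 0, 448]) cube([656, 15, 46]);


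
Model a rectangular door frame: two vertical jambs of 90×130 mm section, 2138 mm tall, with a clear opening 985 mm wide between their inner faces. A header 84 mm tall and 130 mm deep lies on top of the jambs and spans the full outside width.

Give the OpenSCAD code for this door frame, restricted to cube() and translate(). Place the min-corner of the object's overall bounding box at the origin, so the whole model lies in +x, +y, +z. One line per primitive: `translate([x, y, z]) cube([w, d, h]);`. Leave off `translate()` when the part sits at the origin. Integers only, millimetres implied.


cube([90, 130, 2138]);
translate([1075, 0, 0]) cube([90, 130, 2138]);
translate([0, 0, 2138]) cube([1165, 130, 84]);


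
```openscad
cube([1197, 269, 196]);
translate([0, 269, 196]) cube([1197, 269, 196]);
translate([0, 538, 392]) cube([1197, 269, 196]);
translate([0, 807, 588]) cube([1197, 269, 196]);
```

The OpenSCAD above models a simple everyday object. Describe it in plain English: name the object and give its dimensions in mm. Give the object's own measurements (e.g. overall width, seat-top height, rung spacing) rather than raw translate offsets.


A straight staircase of 4 solid steps. Each step is 1197 mm wide (x), 269 mm deep (y, the going) and 196 mm tall (the rise). The first step rests on the floor; each subsequent step sits one going further in +y and one rise higher in +z, directly behind and above the previous step with no overlap.


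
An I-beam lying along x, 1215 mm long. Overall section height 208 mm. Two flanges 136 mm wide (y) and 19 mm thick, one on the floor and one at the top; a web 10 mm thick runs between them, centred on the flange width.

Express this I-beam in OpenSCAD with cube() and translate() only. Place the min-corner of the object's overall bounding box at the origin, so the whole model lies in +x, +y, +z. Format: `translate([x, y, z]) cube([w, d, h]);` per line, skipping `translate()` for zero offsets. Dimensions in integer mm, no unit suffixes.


cube([1215, 136, 19]);
translate([0, 63, 19]) cube([1215, 10, 170]);
translate([0, 0, 189]) cube([1215, 136, 19]);


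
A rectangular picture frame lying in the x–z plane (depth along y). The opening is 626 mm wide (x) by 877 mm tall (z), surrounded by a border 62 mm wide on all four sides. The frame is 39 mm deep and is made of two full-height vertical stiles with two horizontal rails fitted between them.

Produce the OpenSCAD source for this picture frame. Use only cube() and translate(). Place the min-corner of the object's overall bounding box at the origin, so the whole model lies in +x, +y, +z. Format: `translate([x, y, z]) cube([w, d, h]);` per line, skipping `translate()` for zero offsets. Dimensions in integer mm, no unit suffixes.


cube([62, 39, 1001]);
translate([688, 0, 0]) cube([62, 39, 1001]);
translate([62, 0, 0]) cube([626, 39, 62]);
translate([62, 0, 939]) cube([626, 39, 62]);


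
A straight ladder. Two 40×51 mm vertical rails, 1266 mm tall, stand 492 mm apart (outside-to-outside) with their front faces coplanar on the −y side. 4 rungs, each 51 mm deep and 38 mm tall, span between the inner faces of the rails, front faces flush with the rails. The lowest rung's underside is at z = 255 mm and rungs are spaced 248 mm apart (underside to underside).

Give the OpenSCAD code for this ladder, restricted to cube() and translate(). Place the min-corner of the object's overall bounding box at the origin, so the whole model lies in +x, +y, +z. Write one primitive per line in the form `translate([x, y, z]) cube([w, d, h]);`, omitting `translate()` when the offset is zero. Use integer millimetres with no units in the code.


cube([40, 51, 1266]);
translate([452, 0, 0]) cube([40, 51, 1266]);
translate([40, 0, 255]) cube([412, 51, 38]);
translate([40, 0, 503]) cube([412, 51, 38]);
translate([40, 0, 751]) cube([412, 51, 38]);
translate([40, 0, 999]) cube([412, 51, 38]);


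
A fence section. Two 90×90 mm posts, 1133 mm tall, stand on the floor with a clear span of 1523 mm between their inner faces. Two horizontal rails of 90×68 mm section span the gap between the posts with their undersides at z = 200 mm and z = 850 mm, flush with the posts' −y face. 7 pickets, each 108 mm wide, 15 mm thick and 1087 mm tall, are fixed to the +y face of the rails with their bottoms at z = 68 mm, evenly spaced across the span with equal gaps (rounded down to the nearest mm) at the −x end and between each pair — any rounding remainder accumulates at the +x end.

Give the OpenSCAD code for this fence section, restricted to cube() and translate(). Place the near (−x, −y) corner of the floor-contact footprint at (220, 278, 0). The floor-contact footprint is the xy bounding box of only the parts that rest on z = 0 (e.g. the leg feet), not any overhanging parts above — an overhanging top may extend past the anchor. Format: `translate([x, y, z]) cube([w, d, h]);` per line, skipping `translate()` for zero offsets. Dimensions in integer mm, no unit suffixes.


translate([220, 278, 0]) cube([90, 90, 1133]);
translate([1833, 278, 0]) cube([90, 90, 1133]);
translate([310, 278, 200]) cube([1523, 90, 68]);
translate([310, 278, 850]) cube([1523, 90, 68]);
translate([405, 368, 68]) cube([108, 15, 1087]);
translate([608, 368, 68]) cube([108, 15, 1087]);
translate([811, 368, 68]) cube([108, 15, 1087]);
translate([1014, 368, 68]) cube([108, 15, 1087]);
translate([1217, 368, 68]) cube([108, 15, 1087]);
translate([1420, 368, 68]) cube([108, 15, 1087]);
translate([1623, 368, 68]) cube([108, 15, 1087]);


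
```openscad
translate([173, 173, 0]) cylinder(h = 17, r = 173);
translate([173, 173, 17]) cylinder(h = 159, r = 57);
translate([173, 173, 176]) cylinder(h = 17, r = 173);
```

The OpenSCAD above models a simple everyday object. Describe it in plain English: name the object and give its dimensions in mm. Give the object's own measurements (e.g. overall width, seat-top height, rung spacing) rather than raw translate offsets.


A spool: two coaxial disc flanges of radius 173 mm and thickness 17 mm, joined by a core cylinder of radius 57 mm and height 159 mm. The lower flange rests on z = 0 and the three cylinders share a vertical axis.


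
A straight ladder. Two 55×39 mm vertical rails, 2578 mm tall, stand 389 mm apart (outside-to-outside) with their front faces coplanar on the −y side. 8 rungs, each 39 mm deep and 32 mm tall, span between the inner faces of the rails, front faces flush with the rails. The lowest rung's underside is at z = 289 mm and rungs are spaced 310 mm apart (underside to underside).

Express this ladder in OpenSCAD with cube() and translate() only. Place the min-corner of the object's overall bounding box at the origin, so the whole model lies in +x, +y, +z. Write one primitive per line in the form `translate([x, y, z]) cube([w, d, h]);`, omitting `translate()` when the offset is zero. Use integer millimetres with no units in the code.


cube([55, 39, 2578]);
translate([334, 0, 0]) cube([55, 39, 2578]);
translate([55, 0, 289]) cube([279, 39, 32]);
translate([55, 0, 599]) cube([279, 39, 32]);
translate([55, 0, 909]) cube([279, 39, 32]);
translate([55, 0, 1219]) cube([279, 39, 32]);
translate([55, 0, 1529]) cube([279, 39, 32]);
translate([55, 0, 1839]) cube([279, 39, 32]);
translate([55, 0, 2149]) cube([279, 39, 32]);
translate([55, 0, 2459]) cube([279, 39, 32]);


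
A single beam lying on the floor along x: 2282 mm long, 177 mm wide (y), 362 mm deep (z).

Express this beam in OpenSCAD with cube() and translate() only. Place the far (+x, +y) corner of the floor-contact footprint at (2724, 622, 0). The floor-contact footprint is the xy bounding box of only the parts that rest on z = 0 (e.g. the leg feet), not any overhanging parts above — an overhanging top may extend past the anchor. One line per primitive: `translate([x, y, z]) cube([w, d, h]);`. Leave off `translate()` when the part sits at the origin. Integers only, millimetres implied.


translate([442, 445, 0]) cube([2282, 177, 362]);


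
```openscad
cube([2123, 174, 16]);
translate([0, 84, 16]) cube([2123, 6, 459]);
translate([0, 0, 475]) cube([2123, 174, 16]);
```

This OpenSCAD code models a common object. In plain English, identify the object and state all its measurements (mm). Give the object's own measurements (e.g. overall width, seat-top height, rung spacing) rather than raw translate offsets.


An I-beam lying along x, 2123 mm long. Overall section height 491 mm. Two flanges 174 mm wide (y) and 16 mm thick, one on the floor and one at the top; a web 6 mm thick runs between them, centred on the flange width.


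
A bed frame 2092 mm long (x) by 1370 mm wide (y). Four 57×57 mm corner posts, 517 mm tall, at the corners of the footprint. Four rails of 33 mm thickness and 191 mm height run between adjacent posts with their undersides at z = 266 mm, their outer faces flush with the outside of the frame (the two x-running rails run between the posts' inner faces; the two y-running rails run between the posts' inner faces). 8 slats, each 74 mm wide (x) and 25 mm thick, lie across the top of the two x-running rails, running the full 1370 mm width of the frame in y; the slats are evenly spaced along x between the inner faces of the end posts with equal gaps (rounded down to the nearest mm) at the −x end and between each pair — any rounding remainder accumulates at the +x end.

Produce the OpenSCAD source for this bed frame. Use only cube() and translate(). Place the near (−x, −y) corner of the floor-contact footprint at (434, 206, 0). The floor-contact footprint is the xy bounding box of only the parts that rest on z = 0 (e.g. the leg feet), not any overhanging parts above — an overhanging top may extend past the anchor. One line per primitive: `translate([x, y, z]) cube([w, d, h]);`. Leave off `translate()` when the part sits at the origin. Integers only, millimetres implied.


// slat z = rail_z + rail_h = 266 + 191 = 457
// slat gap = ⌊(1978 − 8·74) / 9⌋ = 154
translate([434, 206, 0]) cube([57, 57, 517]);
translate([434, 1519, 0]) cube([57, 57, 517]);
translate([2469, 206, 0]) cube([57, 57, 517]);
translate([2469, 1519, 0]) cube([57, 57, 517]);
translate([491, 206, 266]) cube([1978, 33, 191]);
translate([491, 1543, 266]) cube([1978, 33, 191]);
translate([434, 263, 266]) cube([33, 1256, 191]);
translate([2493, 263, 266]) cube([33, 1256, 191]);
translate([645, 206, 457]) cube([74, 1370, 25]);
translate([873, 206, 457]) cube([74, 1370, 25]);
translate([1101, 206, 457]) cube([74, 1370, 25]);
translate([1329, 206, 457]) cube([74, 1370, 25]);
translate([1557, 206, 457]) cube([74, 1370, 25]);
translate([1785, 206, 457]) cube([74, 1370, 25]);
translate([2013, 206, 457]) cube([74, 1370, 25]);
translate([2241, 206, 457]) cube([74, 1370, 25]);


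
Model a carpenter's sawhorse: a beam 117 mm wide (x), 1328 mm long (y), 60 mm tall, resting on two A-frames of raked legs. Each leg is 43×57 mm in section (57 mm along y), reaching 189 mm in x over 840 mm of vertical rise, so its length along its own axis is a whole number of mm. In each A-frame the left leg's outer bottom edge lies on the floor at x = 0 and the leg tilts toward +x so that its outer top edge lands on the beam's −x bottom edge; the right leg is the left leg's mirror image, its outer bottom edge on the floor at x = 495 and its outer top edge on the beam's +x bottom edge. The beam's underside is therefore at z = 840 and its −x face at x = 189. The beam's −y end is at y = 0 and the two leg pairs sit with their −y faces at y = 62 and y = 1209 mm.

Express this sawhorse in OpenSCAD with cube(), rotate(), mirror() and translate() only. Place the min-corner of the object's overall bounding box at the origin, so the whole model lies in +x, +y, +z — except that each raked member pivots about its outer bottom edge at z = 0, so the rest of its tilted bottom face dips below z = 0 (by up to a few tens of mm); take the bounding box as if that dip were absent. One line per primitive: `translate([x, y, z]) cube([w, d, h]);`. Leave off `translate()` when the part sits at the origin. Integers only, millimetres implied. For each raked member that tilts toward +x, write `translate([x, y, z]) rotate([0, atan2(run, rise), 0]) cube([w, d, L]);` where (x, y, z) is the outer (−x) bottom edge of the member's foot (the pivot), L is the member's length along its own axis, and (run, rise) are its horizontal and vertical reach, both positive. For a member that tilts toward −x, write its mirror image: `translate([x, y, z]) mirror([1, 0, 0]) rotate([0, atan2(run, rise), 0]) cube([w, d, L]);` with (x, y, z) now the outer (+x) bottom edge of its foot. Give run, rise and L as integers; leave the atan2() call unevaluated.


translate([189, 0, 840]) cube([117, 1328, 60]);
translate([0, 62, 0]) rotate([0, atan2(189, 840), 0]) cube([43, 57, 861]);
translate([495, 62, 0]) mirror([1, 0, 0]) rotate([0, atan2(189, 840), 0]) cube([43, 57, 861]);
translate([0, 1209, 0]) rotate([0, atan2(189, 840), 0]) cube([43, 57, 861]);
translate([495, 1209, 0]) mirror([1, 0, 0]) rotate([0, atan2(189, 840), 0]) cube([43, 57, 861]);


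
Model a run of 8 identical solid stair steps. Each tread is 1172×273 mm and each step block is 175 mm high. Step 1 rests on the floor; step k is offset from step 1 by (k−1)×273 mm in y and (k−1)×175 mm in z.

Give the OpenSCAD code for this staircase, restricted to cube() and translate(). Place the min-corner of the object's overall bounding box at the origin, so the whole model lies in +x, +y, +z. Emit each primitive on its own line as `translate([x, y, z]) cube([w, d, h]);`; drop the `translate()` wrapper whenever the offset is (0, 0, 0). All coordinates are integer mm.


cube([1172, 273, 175]);
translate([0, 273, 175]) cube([1172, 273, 175]);
translate([0, 546, 350]) cube([1172, 273, 175]);
translate([0, 819, 525]) cube([1172, 273, 175]);
translate([0, 1092, 700]) cube([1172, 273, 175]);
translate([0, 1365, 875]) cube([1172, 273, 175]);
translate([0, 1638, 1050]) cube([1172, 273, 175]);
translate([0, 1911, 1225]) cube([1172, 273, 175]);


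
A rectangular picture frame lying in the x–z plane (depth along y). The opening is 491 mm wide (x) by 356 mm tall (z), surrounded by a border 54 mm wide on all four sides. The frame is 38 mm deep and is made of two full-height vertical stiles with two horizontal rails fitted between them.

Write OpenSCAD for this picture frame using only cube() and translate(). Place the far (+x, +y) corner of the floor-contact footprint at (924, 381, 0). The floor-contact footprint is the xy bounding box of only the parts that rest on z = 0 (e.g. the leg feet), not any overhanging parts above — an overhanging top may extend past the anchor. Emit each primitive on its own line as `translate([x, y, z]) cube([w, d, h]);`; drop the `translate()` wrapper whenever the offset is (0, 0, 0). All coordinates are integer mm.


translate([325, 343, 0]) cube([54, 38, 464]);
translate([870, 343, 0]) cube([54, 38, 464]);
translate([379, 343, 0]) cube([491, 38, 54]);
translate([379, 343, 410]) cube([491, 38, 54]);


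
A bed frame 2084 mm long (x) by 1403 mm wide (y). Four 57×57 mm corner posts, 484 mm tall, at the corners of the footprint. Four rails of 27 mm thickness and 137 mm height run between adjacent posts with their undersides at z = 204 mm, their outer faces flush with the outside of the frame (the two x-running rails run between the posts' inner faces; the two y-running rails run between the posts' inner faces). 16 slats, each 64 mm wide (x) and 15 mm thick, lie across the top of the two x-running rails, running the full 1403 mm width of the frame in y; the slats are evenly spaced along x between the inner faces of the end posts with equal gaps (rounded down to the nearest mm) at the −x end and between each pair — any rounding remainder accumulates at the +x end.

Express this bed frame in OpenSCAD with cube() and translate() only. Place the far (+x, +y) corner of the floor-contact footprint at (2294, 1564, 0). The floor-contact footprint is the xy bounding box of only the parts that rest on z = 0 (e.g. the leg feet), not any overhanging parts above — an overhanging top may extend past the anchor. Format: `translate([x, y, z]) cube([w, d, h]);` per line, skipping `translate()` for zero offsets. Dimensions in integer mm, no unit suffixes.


translate([210, 161, 0]) cube([57, 57, 484]);
translate([210, 1507, 0]) cube([57, 57, 484]);
translate([2237, 161, 0]) cube([57, 57, 484]);
translate([2237, 1507, 0]) cube([57, 57, 484]);
translate([267, 161, 204]) cube([1970, 27, 137]);
translate([267, 1537, 204]) cube([1970, 27, 137]);
translate([210, 218, 204]) cube([27, 1289, 137]);
translate([2267, 218, 204]) cube([27, 1289, 137]);
translate([322, 161, 341]) cube([64, 1403, 15]);
translate([441, 161, 341]) cube([64, 1403, 15]);
translate([560, 161, 341]) cube([64, 1403, 15]);
translate([679, 161, 341]) cube([64, 1403, 15]);
translate([798, 161, 341]) cube([64, 1403, 15]);
translate([917, 161, 341]) cube([64, 1403, 15]);
translate([1036, 161, 341]) cube([64, 1403, 15]);
translate([1155, 161, 341]) cube([64, 1403, 15]);
translate([1274, 161, 341]) cube([64, 1403, 15]);
translate([1393, 161, 341]) cube([64, 1403, 15]);
translate([1512, 161, 341]) cube([64, 1403, 15]);
translate([1631, 161, 341]) cube([64, 1403, 15]);
translate([1750, 161, 341]) cube([64, 1403, 15]);
translate([1869, 161, 341]) cube([64, 1403, 15]);
translate([1988, 161, 341]) cube([64, 1403, 15]);
translate([2107, 161, 341]) cube([64, 1403, 15]);


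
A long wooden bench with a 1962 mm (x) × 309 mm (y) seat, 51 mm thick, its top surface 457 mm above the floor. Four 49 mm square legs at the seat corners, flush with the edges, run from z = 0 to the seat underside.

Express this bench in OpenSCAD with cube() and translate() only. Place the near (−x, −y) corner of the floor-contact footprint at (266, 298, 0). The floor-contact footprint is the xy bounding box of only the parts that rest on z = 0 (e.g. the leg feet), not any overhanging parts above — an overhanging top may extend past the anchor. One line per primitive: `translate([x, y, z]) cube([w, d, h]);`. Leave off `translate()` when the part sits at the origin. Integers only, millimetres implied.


translate([266, 298, 406]) cube([1962, 309, 51]);
translate([266, 298, 0]) cube([49, 49, 406]);
translate([266, 558, 0]) cube([49, 49, 406]);
translate([2179, 298, 0]) cube([49, 49, 406]);
translate([2179, 558, 0]) cube([49, 49, 406]);


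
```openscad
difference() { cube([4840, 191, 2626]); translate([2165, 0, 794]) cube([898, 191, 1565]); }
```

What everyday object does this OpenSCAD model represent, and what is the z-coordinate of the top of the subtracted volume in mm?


A wall with a window opening. The window head height is 2359 mm.

A wall with a rectangular opening subtracted — a window. Sill at z = 794, opening 1565 mm tall, so the head is at 794 + 1565 = 2359 mm.


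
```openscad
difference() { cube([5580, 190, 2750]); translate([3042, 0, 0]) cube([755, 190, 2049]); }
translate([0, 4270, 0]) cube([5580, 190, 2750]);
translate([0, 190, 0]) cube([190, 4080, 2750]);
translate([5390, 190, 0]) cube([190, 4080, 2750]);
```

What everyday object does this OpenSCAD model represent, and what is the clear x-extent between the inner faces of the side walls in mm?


A single room. The interior width is 5200 mm.

Four walls enclosing a rectangle with a door in the front wall — a room. Outside width 5580 minus two 190 mm walls gives 5200 mm.


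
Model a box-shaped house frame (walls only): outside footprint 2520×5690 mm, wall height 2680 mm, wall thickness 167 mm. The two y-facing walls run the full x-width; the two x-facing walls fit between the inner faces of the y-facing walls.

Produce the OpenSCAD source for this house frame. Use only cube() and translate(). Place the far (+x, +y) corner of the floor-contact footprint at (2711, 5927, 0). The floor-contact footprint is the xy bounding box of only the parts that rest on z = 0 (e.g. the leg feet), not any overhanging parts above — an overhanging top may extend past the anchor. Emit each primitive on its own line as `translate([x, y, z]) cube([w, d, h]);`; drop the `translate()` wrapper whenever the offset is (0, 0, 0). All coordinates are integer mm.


translate([191, 237, 0]) cube([2520, 167, 2680]);
translate([191, 5760, 0]) cube([2520, 167, 2680]);
translate([191, 404, 0]) cube([167, 5356, 2680]);
translate([2544, 404, 0]) cube([167, 5356, 2680]);


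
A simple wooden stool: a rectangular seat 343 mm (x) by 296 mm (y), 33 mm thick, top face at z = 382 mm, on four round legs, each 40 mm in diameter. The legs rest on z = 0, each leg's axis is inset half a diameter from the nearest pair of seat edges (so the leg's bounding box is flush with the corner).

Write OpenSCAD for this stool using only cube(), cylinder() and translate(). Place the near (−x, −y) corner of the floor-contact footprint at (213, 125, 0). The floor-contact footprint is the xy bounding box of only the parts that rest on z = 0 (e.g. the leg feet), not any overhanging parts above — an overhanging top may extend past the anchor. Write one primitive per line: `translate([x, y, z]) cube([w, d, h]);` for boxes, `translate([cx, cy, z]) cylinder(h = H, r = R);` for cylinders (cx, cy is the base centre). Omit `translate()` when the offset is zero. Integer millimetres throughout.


translate([213, 125, 349]) cube([343, 296, 33]);
translate([233, 145, 0]) cylinder(h = 349, r = 20);
translate([536, 145, 0]) cylinder(h = 349, r = 20);
translate([233, 401, 0]) cylinder(h = 349, r = 20);
translate([536, 401, 0]) cylinder(h = 349, r = 20);


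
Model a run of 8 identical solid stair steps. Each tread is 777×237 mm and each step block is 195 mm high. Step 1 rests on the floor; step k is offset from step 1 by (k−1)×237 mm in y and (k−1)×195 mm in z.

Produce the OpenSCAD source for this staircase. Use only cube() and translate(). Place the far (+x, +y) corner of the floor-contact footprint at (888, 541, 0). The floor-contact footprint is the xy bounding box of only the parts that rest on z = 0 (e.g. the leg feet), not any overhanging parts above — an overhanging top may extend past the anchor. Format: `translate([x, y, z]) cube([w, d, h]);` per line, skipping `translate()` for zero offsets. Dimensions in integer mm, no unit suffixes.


translate([111, 304, 0]) cube([777, 237, 195]);
translate([111, 541, 195]) cube([777, 237, 195]);
translate([111, 778, 390]) cube([777, 237, 195]);
translate([111, 1015, 585]) cube([777, 237, 195]);
translate([111, 1252, 780]) cube([777, 237, 195]);
translate([111, 1489, 975]) cube([777, 237, 195]);
translate([111, 1726, 1170]) cube([777, 237, 195]);
translate([111, 1963, 1365]) cube([777, 237, 195]);


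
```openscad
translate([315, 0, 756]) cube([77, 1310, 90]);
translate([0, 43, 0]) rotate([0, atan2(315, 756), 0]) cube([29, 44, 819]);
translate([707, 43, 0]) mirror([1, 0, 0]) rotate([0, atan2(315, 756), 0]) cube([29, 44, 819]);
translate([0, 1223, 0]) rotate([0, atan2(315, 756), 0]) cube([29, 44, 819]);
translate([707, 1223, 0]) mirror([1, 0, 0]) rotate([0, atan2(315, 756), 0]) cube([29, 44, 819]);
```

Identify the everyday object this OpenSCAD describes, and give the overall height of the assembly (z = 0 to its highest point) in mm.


A sawhorse. The overall height is 846 mm.

A beam across two mirrored pairs of raked legs — a sawhorse. The beam's underside is at z = 756 (matching the legs' vertical rise in atan2(315, 756)) and the beam is 90 mm tall, so its top is at 756 + 90 = 846 mm. The raked legs top out at the beam's underside, so that is the highest point.


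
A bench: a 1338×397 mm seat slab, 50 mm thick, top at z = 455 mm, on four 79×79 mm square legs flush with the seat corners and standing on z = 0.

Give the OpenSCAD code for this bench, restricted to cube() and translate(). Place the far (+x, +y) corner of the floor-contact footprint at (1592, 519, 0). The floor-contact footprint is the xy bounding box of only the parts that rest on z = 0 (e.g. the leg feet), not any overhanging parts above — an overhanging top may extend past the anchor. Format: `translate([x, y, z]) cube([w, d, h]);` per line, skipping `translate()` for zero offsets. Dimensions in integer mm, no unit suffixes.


translate([254, 122, 405]) cube([1338, 397, 50]);
translate([254, 122, 0]) cube([79, 79, 405]);
translate([254, 440, 0]) cube([79, 79, 405]);
translate([1513, 122, 0]) cube([79, 79, 405]);
translate([1513, 440, 0]) cube([79, 79, 405]);


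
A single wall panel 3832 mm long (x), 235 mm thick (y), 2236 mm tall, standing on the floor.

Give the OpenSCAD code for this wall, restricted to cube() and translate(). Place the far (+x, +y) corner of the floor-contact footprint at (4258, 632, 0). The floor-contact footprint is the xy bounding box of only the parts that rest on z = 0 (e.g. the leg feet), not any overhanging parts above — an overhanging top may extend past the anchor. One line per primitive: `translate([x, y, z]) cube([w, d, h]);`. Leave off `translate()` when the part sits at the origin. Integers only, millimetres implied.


translate([426, 397, 0]) cube([3832, 235, 2236]);


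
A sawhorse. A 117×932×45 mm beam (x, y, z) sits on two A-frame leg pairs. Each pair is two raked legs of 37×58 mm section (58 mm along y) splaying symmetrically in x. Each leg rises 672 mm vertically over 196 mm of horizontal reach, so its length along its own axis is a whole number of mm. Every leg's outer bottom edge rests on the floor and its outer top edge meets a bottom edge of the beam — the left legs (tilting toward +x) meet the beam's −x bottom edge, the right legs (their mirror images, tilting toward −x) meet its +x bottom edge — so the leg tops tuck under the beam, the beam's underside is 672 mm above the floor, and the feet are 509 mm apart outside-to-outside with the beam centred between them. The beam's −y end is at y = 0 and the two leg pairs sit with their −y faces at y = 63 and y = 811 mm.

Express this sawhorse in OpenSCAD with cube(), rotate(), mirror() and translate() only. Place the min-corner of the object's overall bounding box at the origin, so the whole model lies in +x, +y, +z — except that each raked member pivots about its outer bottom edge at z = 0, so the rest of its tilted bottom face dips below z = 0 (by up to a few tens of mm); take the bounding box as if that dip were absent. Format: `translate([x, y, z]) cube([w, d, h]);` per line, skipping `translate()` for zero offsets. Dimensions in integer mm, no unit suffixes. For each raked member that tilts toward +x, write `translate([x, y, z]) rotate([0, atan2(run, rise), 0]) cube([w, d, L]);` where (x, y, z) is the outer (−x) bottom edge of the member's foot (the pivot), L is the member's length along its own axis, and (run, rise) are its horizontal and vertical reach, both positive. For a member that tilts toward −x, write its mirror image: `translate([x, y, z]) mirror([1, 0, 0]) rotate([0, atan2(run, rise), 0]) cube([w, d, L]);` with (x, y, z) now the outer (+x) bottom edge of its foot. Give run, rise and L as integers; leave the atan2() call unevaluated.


translate([196, 0, 672]) cube([117, 932, 45]);
translate([0, 63, 0]) rotate([0, atan2(196, 672), 0]) cube([37, 58, 700]);
translate([509, 63, 0]) mirror([1, 0, 0]) rotate([0, atan2(196, 672), 0]) cube([37, 58, 700]);
translate([0, 811, 0]) rotate([0, atan2(196, 672), 0]) cube([37, 58, 700]);
translate([509, 811, 0]) mirror([1, 0, 0]) rotate([0, atan2(196, 672), 0]) cube([37, 58, 700]);
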